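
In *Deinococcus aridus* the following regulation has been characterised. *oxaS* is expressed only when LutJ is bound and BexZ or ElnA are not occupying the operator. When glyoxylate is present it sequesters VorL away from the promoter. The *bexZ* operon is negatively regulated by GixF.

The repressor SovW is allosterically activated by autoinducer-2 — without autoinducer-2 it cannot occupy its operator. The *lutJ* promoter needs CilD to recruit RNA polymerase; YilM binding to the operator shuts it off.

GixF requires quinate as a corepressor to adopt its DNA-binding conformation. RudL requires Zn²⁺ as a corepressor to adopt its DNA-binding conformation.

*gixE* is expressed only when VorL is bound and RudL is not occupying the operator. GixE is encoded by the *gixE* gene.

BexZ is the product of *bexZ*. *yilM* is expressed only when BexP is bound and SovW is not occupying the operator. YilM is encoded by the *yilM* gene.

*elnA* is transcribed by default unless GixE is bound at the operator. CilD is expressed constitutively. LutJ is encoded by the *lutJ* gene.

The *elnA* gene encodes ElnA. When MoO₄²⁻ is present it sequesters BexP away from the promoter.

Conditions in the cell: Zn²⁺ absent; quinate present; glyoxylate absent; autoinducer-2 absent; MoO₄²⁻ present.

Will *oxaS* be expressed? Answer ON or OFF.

Quinate is present, so GixF is active.
With repressor GixF bound, *bexZ* is not transcribed.
So BexZ is not produced.
Zn²⁺ is absent, so RudL is inactive.
Glyoxylate is absent, so VorL is active.
No repressor is bound and VorL is active, so *gixE* is transcribed.
So GixE is produced and active.
With repressor GixE bound, *elnA* is not transcribed.
So ElnA is not produced.
MoO₄²⁻ is present, so BexP is inactive.
Autoinducer-2 is absent, so SovW is inactive.
Required activator BexP is absent, so *yilM* is not transcribed.
So YilM is not produced.
CilD is produced constitutively and is active.
No repressor is bound and CilD is active, so *lutJ* is transcribed.
So LutJ is produced and active.
No repressor is bound and LutJ is active, so *oxaS* is transcribed.

ON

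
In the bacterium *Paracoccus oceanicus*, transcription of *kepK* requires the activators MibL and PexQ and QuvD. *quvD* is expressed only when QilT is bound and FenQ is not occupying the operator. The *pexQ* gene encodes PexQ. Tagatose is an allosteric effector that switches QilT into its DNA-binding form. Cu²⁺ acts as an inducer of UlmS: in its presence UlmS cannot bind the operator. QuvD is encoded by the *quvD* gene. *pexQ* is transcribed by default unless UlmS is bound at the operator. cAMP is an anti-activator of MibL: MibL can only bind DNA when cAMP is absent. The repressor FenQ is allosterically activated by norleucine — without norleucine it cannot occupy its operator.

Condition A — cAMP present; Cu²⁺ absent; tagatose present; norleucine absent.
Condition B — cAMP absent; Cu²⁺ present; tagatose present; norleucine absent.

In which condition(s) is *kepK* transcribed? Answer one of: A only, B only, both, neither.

B only

Condition A:
cAMP is present, so MibL is inactive.
Cu²⁺ is absent, so UlmS is active.
With repressor UlmS bound, *pexQ* is not transcribed.
So PexQ is not produced.
Tagatose is present, so QilT is active.
Norleucine is absent, so FenQ is inactive.
No repressor is bound and QilT is active, so *quvD* is transcribed.
So QuvD is produced and active.
Required activator MibL is absent, so *kepK* is not transcribed.
→ *kepK* is OFF in A.
Condition B:
cAMP is absent, so MibL is active.
Cu²⁺ is present, so UlmS is inactive.
With no repressor bound, *pexQ* is transcribed.
So PexQ is produced and active.
Tagatose is present, so QilT is active.
Norleucine is absent, so FenQ is inactive.
No repressor is bound and QilT is active, so *quvD* is transcribed.
So QuvD is produced and active.
No repressor is bound and MibL and PexQ and QuvD are active, so *kepK* is transcribed.
→ *kepK* is ON in B.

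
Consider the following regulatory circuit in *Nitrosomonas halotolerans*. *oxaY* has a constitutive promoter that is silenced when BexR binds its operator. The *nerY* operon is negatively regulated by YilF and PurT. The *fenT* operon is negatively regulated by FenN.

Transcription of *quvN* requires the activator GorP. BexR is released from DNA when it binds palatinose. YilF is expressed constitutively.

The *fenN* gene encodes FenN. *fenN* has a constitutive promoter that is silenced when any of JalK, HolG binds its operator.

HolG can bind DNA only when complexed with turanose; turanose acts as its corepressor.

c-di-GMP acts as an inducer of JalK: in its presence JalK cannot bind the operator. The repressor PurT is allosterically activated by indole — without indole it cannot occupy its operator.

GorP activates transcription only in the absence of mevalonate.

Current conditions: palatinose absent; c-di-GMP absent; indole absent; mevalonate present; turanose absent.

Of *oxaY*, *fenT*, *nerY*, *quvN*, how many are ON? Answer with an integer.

1

Palatinose is absent, so BexR is active.
With repressor BexR bound, *oxaY* is not transcribed.
→ *oxaY* is OFF.
c-di-GMP is absent, so JalK is active.
Turanose is absent, so HolG is inactive.
With repressor JalK bound, *fenN* is not transcribed.
So FenN is not produced.
With no repressor bound, *fenT* is transcribed.
→ *fenT* is ON.
YilF is produced constitutively and is active.
Indole is absent, so PurT is inactive.
With repressor YilF bound, *nerY* is not transcribed.
→ *nerY* is OFF.
Mevalonate is present, so GorP is inactive.
Required activator GorP is absent, so *quvN* is not transcribed.
→ *quvN* is OFF.
1 of the 4 genes is transcribed.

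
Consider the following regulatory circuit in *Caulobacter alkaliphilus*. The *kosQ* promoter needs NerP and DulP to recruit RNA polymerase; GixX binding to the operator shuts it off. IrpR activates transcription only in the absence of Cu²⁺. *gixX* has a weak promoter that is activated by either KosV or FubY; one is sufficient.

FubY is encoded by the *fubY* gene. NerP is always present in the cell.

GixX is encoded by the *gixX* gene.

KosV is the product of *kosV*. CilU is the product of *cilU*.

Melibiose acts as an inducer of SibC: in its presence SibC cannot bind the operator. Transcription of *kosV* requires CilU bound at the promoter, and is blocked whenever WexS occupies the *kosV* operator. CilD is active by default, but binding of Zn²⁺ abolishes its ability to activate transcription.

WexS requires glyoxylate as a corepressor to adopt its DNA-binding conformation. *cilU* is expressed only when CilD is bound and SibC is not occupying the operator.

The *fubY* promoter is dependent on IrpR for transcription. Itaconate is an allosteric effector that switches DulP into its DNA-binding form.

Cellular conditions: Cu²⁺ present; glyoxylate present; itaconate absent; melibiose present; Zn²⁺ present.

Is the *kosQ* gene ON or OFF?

NerP is produced constitutively and is active.
Zn²⁺ is present, so CilD is inactive.
Melibiose is present, so SibC is inactive.
Required activator CilD is absent, so *cilU* is not transcribed.
So CilU is not produced.
Glyoxylate is present, so WexS is active.
With repressor WexS bound, *kosV* is not transcribed.
So KosV is not produced.
Cu²⁺ is present, so IrpR is inactive.
Required activator IrpR is absent, so *fubY* is not transcribed.
So FubY is not produced.
No activator is available at the *gixX* promoter, so *gixX* is not transcribed.
So GixX is not produced.
Itaconate is absent, so DulP is inactive.
Required activator DulP is absent, so *kosQ* is not transcribed.

OFF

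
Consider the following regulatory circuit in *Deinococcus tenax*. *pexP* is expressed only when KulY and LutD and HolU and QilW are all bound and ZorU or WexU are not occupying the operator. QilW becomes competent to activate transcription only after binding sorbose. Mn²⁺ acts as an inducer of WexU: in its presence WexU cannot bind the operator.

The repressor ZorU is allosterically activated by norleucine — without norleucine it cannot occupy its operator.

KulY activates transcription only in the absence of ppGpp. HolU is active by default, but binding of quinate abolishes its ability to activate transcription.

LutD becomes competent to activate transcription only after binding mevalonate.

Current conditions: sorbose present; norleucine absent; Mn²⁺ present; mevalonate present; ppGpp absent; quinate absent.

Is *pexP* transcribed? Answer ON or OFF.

Norleucine is absent, so ZorU is inactive.
ppGpp is absent, so KulY is active.
Mn²⁺ is present, so WexU is inactive.
Mevalonate is present, so LutD is active.
Quinate is absent, so HolU is active.
Sorbose is present, so QilW is active.
No repressor is bound and KulY and LutD and HolU and QilW are active, so *pexP* is transcribed.

ON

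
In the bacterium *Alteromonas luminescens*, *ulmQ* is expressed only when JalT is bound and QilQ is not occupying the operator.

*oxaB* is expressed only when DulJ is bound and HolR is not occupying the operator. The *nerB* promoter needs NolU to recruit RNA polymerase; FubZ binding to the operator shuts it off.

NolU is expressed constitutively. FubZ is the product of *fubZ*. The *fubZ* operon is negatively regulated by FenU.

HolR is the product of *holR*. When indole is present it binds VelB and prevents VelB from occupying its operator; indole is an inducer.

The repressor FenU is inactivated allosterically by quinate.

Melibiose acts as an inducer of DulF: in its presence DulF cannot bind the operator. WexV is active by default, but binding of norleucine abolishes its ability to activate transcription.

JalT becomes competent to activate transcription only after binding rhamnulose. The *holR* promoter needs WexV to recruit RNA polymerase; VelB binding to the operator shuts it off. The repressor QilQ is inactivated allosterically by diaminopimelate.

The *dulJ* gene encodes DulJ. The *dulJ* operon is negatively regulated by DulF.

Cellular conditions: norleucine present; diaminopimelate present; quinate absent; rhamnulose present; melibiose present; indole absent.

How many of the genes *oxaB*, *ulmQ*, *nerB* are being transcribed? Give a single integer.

3

Melibiose is present, so DulF is inactive.
With no repressor bound, *dulJ* is transcribed.
So DulJ is produced and active.
Indole is absent, so VelB is active.
Norleucine is present, so WexV is inactive.
With repressor VelB bound, *holR* is not transcribed.
So HolR is not produced.
No repressor is bound and DulJ is active, so *oxaB* is transcribed.
→ *oxaB* is ON.
Diaminopimelate is present, so QilQ is inactive.
Rhamnulose is present, so JalT is active.
No repressor is bound and JalT is active, so *ulmQ* is transcribed.
→ *ulmQ* is ON.
NolU is produced constitutively and is active.
Quinate is absent, so FenU is active.
With repressor FenU bound, *fubZ* is not transcribed.
So FubZ is not produced.
No repressor is bound and NolU is active, so *nerB* is transcribed.
→ *nerB* is ON.
3 of the 3 genes are transcribed.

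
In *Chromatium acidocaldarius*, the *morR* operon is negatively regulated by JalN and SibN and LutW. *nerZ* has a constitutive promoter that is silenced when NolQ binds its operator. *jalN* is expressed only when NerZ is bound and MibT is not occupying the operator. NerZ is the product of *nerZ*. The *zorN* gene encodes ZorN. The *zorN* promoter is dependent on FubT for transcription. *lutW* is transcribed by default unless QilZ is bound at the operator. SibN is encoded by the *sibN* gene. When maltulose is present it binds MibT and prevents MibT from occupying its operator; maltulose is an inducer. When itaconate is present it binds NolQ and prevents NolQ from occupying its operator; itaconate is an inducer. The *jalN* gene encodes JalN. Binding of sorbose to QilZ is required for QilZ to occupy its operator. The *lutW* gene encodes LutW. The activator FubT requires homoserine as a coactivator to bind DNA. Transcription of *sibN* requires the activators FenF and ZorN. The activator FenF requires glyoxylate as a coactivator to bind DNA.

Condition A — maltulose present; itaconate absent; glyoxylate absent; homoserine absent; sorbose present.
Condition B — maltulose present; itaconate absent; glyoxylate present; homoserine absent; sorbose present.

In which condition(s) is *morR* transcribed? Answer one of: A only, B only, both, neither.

both

Condition A:
Maltulose is present, so MibT is inactive.
Itaconate is absent, so NolQ is active.
With repressor NolQ bound, *nerZ* is not transcribed.
So NerZ is not produced.
Required activator NerZ is absent, so *jalN* is not transcribed.
So JalN is not produced.
Glyoxylate is absent, so FenF is inactive.
Homoserine is absent, so FubT is inactive.
Required activator FubT is absent, so *zorN* is not transcribed.
So ZorN is not produced.
Required activator FenF is absent, so *sibN* is not transcribed.
So SibN is not produced.
Sorbose is present, so QilZ is active.
With repressor QilZ bound, *lutW* is not transcribed.
So LutW is not produced.
With no repressor bound, *morR* is transcribed.
→ *morR* is ON in A.
Condition B:
Maltulose is present, so MibT is inactive.
Itaconate is absent, so NolQ is active.
With repressor NolQ bound, *nerZ* is not transcribed.
So NerZ is not produced.
Required activator NerZ is absent, so *jalN* is not transcribed.
So JalN is not produced.
Glyoxylate is present, so FenF is active.
Homoserine is absent, so FubT is inactive.
Required activator FubT is absent, so *zorN* is not transcribed.
So ZorN is not produced.
Required activator ZorN is absent, so *sibN* is not transcribed.
So SibN is not produced.
Sorbose is present, so QilZ is active.
With repressor QilZ bound, *lutW* is not transcribed.
So LutW is not produced.
With no repressor bound, *morR* is transcribed.
→ *morR* is ON in B.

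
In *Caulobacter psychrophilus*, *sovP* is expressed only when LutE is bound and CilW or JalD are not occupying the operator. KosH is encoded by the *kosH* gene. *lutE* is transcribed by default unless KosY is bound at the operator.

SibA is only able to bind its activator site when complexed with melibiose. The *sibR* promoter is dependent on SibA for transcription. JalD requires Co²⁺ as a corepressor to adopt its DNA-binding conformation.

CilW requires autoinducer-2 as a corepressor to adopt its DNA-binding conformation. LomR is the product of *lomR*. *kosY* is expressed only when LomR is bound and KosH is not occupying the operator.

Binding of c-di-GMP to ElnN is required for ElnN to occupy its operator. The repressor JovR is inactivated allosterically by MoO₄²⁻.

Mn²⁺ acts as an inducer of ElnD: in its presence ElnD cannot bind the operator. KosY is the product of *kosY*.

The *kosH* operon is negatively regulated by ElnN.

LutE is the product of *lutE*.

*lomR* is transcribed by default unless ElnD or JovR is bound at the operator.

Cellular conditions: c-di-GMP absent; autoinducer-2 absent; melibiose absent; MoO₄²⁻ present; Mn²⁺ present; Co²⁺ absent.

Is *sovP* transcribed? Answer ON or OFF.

c-di-GMP is absent, so ElnN is inactive.
With no repressor bound, *kosH* is transcribed.
So KosH is produced and active.
Mn²⁺ is present, so ElnD is inactive.
MoO₄²⁻ is present, so JovR is inactive.
With no repressor bound, *lomR* is transcribed.
So LomR is produced and active.
With repressor KosH bound, *kosY* is not transcribed.
So KosY is not produced.
With no repressor bound, *lutE* is transcribed.
So LutE is produced and active.
Autoinducer-2 is absent, so CilW is inactive.
Co²⁺ is absent, so JalD is inactive.
No repressor is bound and LutE is active, so *sovP* is transcribed.

ON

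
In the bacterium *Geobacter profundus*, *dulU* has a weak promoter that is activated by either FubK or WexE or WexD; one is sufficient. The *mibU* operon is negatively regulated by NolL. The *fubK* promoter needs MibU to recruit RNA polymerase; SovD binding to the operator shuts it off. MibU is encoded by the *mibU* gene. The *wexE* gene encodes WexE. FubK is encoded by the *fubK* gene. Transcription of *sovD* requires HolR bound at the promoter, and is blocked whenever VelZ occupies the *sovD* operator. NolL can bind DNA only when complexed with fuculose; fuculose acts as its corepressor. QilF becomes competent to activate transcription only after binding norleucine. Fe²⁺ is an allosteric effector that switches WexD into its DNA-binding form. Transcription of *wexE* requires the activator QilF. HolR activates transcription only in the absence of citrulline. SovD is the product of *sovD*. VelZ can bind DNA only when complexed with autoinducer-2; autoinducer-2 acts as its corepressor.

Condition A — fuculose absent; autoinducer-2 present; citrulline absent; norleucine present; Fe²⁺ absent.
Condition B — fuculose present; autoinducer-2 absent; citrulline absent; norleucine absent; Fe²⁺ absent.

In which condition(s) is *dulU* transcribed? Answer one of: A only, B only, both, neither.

Condition A:
Fuculose is absent, so NolL is inactive.
With no repressor bound, *mibU* is transcribed.
So MibU is produced and active.
Autoinducer-2 is present, so VelZ is active.
Citrulline is absent, so HolR is active.
With repressor VelZ bound, *sovD* is not transcribed.
So SovD is not produced.
No repressor is bound and MibU is active, so *fubK* is transcribed.
So FubK is produced and active.
Norleucine is present, so QilF is active.
No repressor is bound and QilF is active, so *wexE* is transcribed.
So WexE is produced and active.
Fe²⁺ is absent, so WexD is inactive.
Activator FubK is present, so *dulU* is transcribed.
→ *dulU* is ON in A.
Condition B:
Fuculose is present, so NolL is active.
With repressor NolL bound, *mibU* is not transcribed.
So MibU is not produced.
Autoinducer-2 is absent, so VelZ is inactive.
Citrulline is absent, so HolR is active.
No repressor is bound and HolR is active, so *sovD* is transcribed.
So SovD is produced and active.
With repressor SovD bound, *fubK* is not transcribed.
So FubK is not produced.
Norleucine is absent, so QilF is inactive.
Required activator QilF is absent, so *wexE* is not transcribed.
So WexE is not produced.
Fe²⁺ is absent, so WexD is inactive.
No activator is available at the *dulU* promoter, so *dulU* is not transcribed.
→ *dulU* is OFF in B.

A only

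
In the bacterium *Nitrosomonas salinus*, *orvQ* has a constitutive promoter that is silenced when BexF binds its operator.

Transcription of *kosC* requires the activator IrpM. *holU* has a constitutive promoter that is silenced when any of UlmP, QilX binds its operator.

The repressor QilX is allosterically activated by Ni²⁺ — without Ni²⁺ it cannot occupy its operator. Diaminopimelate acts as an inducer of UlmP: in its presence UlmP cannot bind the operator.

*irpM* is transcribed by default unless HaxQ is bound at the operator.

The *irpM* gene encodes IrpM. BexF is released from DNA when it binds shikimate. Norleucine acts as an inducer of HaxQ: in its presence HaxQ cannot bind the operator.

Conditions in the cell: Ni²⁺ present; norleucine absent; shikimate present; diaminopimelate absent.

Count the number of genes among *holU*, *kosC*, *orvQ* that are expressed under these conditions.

Diaminopimelate is absent, so UlmP is active.
Ni²⁺ is present, so QilX is active.
With repressor UlmP bound, *holU* is not transcribed.
→ *holU* is OFF.
Norleucine is absent, so HaxQ is active.
With repressor HaxQ bound, *irpM* is not transcribed.
So IrpM is not produced.
Required activator IrpM is absent, so *kosC* is not transcribed.
→ *kosC* is OFF.
Shikimate is present, so BexF is inactive.
With no repressor bound, *orvQ* is transcribed.
→ *orvQ* is ON.
1 of the 3 genes is transcribed.

1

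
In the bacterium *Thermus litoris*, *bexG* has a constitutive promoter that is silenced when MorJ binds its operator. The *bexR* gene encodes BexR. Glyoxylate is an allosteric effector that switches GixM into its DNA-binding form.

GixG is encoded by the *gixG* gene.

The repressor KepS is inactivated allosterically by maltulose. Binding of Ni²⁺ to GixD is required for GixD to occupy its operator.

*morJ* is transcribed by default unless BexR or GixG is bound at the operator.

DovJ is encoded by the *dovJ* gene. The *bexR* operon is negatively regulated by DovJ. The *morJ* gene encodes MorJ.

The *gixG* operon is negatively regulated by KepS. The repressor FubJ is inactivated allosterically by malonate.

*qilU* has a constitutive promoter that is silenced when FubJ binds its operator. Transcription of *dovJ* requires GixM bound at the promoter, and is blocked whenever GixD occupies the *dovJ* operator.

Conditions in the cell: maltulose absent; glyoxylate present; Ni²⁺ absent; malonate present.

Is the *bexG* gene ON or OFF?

OFF

Ni²⁺ is absent, so GixD is inactive.
Glyoxylate is present, so GixM is active.
No repressor is bound and GixM is active, so *dovJ* is transcribed.
So DovJ is produced and active.
With repressor DovJ bound, *bexR* is not transcribed.
So BexR is not produced.
Maltulose is absent, so KepS is active.
With repressor KepS bound, *gixG* is not transcribed.
So GixG is not produced.
With no repressor bound, *morJ* is transcribed.
So MorJ is produced and active.
With repressor MorJ bound, *bexG* is not transcribed.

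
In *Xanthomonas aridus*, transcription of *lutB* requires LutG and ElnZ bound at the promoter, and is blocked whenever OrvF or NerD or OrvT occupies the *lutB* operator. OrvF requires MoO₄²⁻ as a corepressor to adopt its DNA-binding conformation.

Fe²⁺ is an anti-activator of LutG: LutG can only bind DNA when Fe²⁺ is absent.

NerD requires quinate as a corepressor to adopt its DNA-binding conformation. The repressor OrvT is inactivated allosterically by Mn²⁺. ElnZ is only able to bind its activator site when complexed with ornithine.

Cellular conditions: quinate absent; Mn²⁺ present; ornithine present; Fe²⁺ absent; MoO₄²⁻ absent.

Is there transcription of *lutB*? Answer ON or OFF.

ON

MoO₄²⁻ is absent, so OrvF is inactive.
Quinate is absent, so NerD is inactive.
Fe²⁺ is absent, so LutG is active.
Mn²⁺ is present, so OrvT is inactive.
Ornithine is present, so ElnZ is active.
No repressor is bound and LutG and ElnZ are active, so *lutB* is transcribed.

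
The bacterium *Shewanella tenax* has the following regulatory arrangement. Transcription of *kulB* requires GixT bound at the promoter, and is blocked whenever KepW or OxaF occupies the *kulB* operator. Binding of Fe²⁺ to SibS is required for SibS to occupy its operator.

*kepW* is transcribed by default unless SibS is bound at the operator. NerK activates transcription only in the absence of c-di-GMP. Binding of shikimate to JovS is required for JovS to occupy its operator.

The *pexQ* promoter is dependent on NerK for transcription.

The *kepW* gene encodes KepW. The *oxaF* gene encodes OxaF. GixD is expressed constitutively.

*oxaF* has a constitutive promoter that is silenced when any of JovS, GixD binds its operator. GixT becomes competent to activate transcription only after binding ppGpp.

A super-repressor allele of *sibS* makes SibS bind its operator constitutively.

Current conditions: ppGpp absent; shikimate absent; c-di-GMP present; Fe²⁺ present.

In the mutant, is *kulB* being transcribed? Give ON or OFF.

SibS is constitutively active in this strain.
With repressor SibS bound, *kepW* is not transcribed.
So KepW is not produced.
ppGpp is absent, so GixT is inactive.
Shikimate is absent, so JovS is inactive.
GixD is produced constitutively and is active.
With repressor GixD bound, *oxaF* is not transcribed.
So OxaF is not produced.
Required activator GixT is absent, so *kulB* is not transcribed.

OFF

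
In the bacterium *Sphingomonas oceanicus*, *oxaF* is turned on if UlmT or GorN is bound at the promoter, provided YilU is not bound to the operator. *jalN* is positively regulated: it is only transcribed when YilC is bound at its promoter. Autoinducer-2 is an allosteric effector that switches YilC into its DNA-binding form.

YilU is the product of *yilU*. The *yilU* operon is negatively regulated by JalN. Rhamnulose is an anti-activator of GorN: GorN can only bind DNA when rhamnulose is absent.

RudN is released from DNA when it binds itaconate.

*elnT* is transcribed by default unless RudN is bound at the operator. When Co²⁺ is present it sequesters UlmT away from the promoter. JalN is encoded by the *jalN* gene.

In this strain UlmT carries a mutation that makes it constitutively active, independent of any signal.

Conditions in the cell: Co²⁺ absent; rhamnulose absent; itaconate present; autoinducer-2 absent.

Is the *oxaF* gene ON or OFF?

OFF

UlmT is constitutively active in this strain.
Rhamnulose is absent, so GorN is active.
Autoinducer-2 is absent, so YilC is inactive.
Required activator YilC is absent, so *jalN* is not transcribed.
So JalN is not produced.
With no repressor bound, *yilU* is transcribed.
So YilU is produced and active.
With repressor YilU bound, *oxaF* is not transcribed.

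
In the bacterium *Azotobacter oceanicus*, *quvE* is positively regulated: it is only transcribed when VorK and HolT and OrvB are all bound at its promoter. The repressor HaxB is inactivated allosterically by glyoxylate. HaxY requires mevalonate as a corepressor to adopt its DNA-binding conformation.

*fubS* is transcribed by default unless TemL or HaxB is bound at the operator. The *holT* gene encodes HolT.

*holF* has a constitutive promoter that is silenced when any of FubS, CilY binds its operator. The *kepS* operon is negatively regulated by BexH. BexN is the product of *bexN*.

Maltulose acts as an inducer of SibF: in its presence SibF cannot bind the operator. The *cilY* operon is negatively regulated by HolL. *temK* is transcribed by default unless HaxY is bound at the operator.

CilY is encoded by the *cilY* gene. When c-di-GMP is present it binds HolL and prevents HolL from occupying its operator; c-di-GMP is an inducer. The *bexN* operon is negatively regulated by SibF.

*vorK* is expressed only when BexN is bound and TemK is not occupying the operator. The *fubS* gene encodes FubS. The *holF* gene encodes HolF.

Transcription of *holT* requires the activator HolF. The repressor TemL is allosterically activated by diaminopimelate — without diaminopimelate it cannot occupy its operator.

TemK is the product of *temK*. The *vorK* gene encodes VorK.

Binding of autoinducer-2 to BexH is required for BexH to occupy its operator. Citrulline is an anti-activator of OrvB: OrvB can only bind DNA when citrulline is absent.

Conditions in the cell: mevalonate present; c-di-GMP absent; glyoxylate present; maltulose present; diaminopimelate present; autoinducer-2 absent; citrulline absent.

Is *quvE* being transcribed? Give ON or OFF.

Mevalonate is present, so HaxY is active.
With repressor HaxY bound, *temK* is not transcribed.
So TemK is not produced.
Maltulose is present, so SibF is inactive.
With no repressor bound, *bexN* is transcribed.
So BexN is produced and active.
No repressor is bound and BexN is active, so *vorK* is transcribed.
So VorK is produced and active.
Diaminopimelate is present, so TemL is active.
Glyoxylate is present, so HaxB is inactive.
With repressor TemL bound, *fubS* is not transcribed.
So FubS is not produced.
c-di-GMP is absent, so HolL is active.
With repressor HolL bound, *cilY* is not transcribed.
So CilY is not produced.
With no repressor bound, *holF* is transcribed.
So HolF is produced and active.
No repressor is bound and HolF is active, so *holT* is transcribed.
So HolT is produced and active.
Citrulline is absent, so OrvB is active.
No repressor is bound and VorK and HolT and OrvB are active, so *quvE* is transcribed.

ON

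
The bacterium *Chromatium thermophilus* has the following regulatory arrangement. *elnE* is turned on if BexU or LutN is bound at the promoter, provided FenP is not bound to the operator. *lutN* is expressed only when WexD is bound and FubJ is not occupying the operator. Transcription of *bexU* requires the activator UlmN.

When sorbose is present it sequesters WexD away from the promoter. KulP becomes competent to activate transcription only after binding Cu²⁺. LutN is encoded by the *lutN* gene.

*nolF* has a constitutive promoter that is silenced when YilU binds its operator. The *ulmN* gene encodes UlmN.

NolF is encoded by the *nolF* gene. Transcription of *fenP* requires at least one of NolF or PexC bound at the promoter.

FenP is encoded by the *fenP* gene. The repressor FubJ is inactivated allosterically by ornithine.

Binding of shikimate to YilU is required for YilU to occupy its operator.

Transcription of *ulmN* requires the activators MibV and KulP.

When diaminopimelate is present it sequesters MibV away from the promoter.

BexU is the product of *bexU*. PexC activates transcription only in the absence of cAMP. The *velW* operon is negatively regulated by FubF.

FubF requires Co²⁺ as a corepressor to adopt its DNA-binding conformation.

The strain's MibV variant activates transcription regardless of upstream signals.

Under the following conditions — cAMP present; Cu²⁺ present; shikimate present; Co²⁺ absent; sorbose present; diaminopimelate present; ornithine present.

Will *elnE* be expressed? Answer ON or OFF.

MibV is constitutively active in this strain.
Cu²⁺ is present, so KulP is active.
No repressor is bound and MibV and KulP are active, so *ulmN* is transcribed.
So UlmN is produced and active.
No repressor is bound and UlmN is active, so *bexU* is transcribed.
So BexU is produced and active.
Ornithine is present, so FubJ is inactive.
Sorbose is present, so WexD is inactive.
Required activator WexD is absent, so *lutN* is not transcribed.
So LutN is not produced.
Shikimate is present, so YilU is active.
With repressor YilU bound, *nolF* is not transcribed.
So NolF is not produced.
cAMP is present, so PexC is inactive.
No activator is available at the *fenP* promoter, so *fenP* is not transcribed.
So FenP is not produced.
Activator BexU is present, so *elnE* is transcribed.

ON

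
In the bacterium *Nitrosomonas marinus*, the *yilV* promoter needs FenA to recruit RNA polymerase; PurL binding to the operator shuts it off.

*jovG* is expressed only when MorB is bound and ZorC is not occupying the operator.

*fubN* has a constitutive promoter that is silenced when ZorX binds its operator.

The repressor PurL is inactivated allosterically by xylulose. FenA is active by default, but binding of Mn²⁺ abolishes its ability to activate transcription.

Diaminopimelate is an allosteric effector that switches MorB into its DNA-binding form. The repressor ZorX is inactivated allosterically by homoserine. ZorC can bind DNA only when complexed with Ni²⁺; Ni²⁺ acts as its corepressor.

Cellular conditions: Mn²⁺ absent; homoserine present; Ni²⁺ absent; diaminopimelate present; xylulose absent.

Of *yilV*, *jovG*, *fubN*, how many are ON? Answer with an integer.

2

Xylulose is absent, so PurL is active.
Mn²⁺ is absent, so FenA is active.
With repressor PurL bound, *yilV* is not transcribed.
→ *yilV* is OFF.
Diaminopimelate is present, so MorB is active.
Ni²⁺ is absent, so ZorC is inactive.
No repressor is bound and MorB is active, so *jovG* is transcribed.
→ *jovG* is ON.
Homoserine is present, so ZorX is inactive.
With no repressor bound, *fubN* is transcribed.
→ *fubN* is ON.
2 of the 3 genes are transcribed.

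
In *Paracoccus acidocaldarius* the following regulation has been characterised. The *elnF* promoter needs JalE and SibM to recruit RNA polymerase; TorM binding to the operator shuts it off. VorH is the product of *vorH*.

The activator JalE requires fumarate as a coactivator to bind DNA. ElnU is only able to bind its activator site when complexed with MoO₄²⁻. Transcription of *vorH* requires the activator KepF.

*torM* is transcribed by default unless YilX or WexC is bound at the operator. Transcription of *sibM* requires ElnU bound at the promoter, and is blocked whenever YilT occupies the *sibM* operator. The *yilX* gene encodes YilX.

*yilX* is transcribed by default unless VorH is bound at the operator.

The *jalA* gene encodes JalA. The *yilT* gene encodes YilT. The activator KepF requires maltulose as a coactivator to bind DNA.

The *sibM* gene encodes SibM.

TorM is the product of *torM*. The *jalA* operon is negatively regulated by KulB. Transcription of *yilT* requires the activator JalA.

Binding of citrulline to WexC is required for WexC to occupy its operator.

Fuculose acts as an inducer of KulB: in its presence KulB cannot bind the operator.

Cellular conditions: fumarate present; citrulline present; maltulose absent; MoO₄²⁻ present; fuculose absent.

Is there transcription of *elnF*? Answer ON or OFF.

Maltulose is absent, so KepF is inactive.
Required activator KepF is absent, so *vorH* is not transcribed.
So VorH is not produced.
With no repressor bound, *yilX* is transcribed.
So YilX is produced and active.
Citrulline is present, so WexC is active.
With repressor YilX bound, *torM* is not transcribed.
So TorM is not produced.
Fumarate is present, so JalE is active.
Fuculose is absent, so KulB is active.
With repressor KulB bound, *jalA* is not transcribed.
So JalA is not produced.
Required activator JalA is absent, so *yilT* is not transcribed.
So YilT is not produced.
MoO₄²⁻ is present, so ElnU is active.
No repressor is bound and ElnU is active, so *sibM* is transcribed.
So SibM is produced and active.
No repressor is bound and JalE and SibM are active, so *elnF* is transcribed.

ON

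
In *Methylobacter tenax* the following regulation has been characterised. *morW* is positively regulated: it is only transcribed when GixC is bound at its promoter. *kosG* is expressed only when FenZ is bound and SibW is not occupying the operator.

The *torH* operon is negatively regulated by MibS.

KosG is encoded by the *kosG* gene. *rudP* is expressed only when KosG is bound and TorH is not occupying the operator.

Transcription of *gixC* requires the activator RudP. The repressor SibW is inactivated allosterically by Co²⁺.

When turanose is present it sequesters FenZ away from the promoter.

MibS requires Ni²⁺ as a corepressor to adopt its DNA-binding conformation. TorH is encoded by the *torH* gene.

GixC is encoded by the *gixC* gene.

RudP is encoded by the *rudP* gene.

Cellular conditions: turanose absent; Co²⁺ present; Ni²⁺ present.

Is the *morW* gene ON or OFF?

ON

Turanose is absent, so FenZ is active.
Co²⁺ is present, so SibW is inactive.
No repressor is bound and FenZ is active, so *kosG* is transcribed.
So KosG is produced and active.
Ni²⁺ is present, so MibS is active.
With repressor MibS bound, *torH* is not transcribed.
So TorH is not produced.
No repressor is bound and KosG is active, so *rudP* is transcribed.
So RudP is produced and active.
No repressor is bound and RudP is active, so *gixC* is transcribed.
So GixC is produced and active.
No repressor is bound and GixC is active, so *morW* is transcribed.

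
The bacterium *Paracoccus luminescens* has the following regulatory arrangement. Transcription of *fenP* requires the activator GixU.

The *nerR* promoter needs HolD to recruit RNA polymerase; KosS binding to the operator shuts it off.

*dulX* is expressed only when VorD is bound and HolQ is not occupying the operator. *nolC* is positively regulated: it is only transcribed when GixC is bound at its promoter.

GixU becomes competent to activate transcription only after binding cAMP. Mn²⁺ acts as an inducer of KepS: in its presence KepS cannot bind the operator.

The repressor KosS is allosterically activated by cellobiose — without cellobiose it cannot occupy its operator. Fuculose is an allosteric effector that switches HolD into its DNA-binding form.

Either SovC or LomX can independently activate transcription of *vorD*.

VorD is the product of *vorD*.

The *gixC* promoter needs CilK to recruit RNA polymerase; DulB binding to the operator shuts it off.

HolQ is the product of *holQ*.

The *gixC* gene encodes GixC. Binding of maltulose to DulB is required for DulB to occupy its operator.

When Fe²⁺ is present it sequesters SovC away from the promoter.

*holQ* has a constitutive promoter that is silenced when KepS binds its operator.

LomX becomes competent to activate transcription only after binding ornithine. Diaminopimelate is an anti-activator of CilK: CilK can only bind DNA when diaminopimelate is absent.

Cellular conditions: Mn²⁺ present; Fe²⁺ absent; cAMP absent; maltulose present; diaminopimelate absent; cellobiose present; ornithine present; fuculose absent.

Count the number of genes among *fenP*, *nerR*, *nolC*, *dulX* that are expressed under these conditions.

0

cAMP is absent, so GixU is inactive.
Required activator GixU is absent, so *fenP* is not transcribed.
→ *fenP* is OFF.
Fuculose is absent, so HolD is inactive.
Cellobiose is present, so KosS is active.
With repressor KosS bound, *nerR* is not transcribed.
→ *nerR* is OFF.
Diaminopimelate is absent, so CilK is active.
Maltulose is present, so DulB is active.
With repressor DulB bound, *gixC* is not transcribed.
So GixC is not produced.
Required activator GixC is absent, so *nolC* is not transcribed.
→ *nolC* is OFF.
Mn²⁺ is present, so KepS is inactive.
With no repressor bound, *holQ* is transcribed.
So HolQ is produced and active.
Fe²⁺ is absent, so SovC is active.
Ornithine is present, so LomX is active.
Activator SovC is present, so *vorD* is transcribed.
So VorD is produced and active.
With repressor HolQ bound, *dulX* is not transcribed.
→ *dulX* is OFF.
0 of the 4 genes are transcribed.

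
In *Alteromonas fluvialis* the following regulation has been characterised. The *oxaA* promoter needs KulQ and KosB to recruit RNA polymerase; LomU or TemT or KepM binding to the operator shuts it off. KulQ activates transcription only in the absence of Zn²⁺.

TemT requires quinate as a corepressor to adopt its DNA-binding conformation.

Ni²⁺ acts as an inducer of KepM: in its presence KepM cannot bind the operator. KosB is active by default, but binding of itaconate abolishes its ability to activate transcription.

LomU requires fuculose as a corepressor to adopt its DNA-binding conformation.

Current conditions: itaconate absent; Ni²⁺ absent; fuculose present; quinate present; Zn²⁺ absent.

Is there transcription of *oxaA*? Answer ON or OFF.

OFF

Fuculose is present, so LomU is active.
Quinate is present, so TemT is active.
Zn²⁺ is absent, so KulQ is active.
Ni²⁺ is absent, so KepM is active.
Itaconate is absent, so KosB is active.
With repressor LomU bound, *oxaA* is not transcribed.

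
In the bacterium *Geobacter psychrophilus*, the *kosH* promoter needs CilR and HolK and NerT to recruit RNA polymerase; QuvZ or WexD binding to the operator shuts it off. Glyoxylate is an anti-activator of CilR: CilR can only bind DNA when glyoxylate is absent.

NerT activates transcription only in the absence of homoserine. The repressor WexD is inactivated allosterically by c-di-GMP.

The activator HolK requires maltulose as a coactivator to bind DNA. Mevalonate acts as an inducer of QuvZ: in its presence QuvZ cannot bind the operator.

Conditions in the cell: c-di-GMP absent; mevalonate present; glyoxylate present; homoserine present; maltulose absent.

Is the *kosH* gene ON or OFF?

OFF

Mevalonate is present, so QuvZ is inactive.
Glyoxylate is present, so CilR is inactive.
Maltulose is absent, so HolK is inactive.
c-di-GMP is absent, so WexD is active.
Homoserine is present, so NerT is inactive.
With repressor WexD bound, *kosH* is not transcribed.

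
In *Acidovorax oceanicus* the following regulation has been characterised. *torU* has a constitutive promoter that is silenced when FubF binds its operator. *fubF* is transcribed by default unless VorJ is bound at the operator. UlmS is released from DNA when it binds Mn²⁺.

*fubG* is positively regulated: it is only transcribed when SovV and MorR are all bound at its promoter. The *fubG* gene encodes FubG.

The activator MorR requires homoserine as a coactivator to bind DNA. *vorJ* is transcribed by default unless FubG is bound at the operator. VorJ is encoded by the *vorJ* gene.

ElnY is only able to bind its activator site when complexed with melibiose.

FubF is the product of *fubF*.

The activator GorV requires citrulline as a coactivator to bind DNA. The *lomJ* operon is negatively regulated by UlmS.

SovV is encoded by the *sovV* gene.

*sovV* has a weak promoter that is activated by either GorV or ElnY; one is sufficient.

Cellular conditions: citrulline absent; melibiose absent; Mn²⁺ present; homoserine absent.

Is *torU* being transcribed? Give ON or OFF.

ON

Citrulline is absent, so GorV is inactive.
Melibiose is absent, so ElnY is inactive.
No activator is available at the *sovV* promoter, so *sovV* is not transcribed.
So SovV is not produced.
Homoserine is absent, so MorR is inactive.
Required activator SovV is absent, so *fubG* is not transcribed.
So FubG is not produced.
With no repressor bound, *vorJ* is transcribed.
So VorJ is produced and active.
With repressor VorJ bound, *fubF* is not transcribed.
So FubF is not produced.
With no repressor bound, *torU* is transcribed.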